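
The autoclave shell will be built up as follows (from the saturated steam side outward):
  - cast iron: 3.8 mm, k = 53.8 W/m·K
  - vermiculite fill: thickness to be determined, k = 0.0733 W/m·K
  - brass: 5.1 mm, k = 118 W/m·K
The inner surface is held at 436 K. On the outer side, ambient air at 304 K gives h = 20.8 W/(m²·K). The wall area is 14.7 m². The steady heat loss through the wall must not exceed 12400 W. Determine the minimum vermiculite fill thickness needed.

L ≈ 7.94 mm

Series thermal resistances:
R_cast iron = L/(kA) = 0.0038/(53.8×14.7) = 4.805×10^-6 K/W
R_brass = L/(kA) = 0.0051/(118×14.7) = 2.94×10^-6 K/W
R_outer film = 1/(h_o·A) = 1/(20.8×14.7) = 0.003271 K/W
Sum of the known resistances R_other = 0.003278 K/W
Required total resistance R_tot = ΔT/Q_allow = 132/12400 = 0.01065 K/W
R_vermiculite fill = R_tot − R_other = 0.007367 K/W
L = R·k·A = 0.007367×0.0733×14.7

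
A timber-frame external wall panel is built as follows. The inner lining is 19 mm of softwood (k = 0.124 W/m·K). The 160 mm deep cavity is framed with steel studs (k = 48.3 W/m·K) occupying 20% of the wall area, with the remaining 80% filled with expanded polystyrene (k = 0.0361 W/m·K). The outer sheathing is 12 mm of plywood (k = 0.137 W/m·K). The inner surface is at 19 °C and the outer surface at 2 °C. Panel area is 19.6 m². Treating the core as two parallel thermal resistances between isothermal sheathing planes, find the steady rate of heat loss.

Sheathing layers in series; stud and cavity paths in parallel between them.
R_inner = 0.019/(0.124×19.6) = 0.007818 K/W
R_stud  = 0.16/(48.3×0.2×19.6) = 8.451×10^-4 K/W
R_cav   = 0.16/(0.0361×0.8×19.6) = 0.2827 K/W
1/R_core = 1/R_stud + 1/R_cav → R_core = 8.425×10^-4 K/W
R_outer = 0.012/(0.137×19.6) = 0.004469 K/W
R_total = 0.01313 K/W
Q = ΔT/R_total = 17/0.01313

Q ≈ 1290 W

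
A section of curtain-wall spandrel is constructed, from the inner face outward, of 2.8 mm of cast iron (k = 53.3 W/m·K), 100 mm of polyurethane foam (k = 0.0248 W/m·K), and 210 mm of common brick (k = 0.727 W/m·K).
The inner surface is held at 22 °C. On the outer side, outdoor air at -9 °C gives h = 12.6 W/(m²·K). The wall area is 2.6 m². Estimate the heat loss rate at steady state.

Model the wall as resistances in series:
R_cast iron = L/(kA) = 0.0028/(53.3×2.6) = 2.02×10^-5 K/W
R_polyurethane foam = L/(kA) = 0.1/(0.0248×2.6) = 1.551 K/W
R_common brick = L/(kA) = 0.21/(0.727×2.6) = 0.1111 K/W
R_outer film = 1/(h_o·A) = 1/(12.6×2.6) = 0.03053 K/W
R_total = 1.693 K/W
Q = ΔT / R_total = 31 / 1.693

Q ≈ 18.3 W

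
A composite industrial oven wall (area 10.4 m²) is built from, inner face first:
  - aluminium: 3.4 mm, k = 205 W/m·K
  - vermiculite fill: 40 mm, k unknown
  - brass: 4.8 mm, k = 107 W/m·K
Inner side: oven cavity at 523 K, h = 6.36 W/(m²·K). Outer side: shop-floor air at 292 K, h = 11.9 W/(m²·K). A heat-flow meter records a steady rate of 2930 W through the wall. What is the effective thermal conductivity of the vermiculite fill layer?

k ≈ 0.0691 W/(m·K)

Series thermal resistances:
R_inner film = 1/(h_i·A) = 1/(6.36×10.4) = 0.01512 K/W
R_aluminium = L/(kA) = 0.0034/(205×10.4) = 1.595×10^-6 K/W
R_brass = L/(kA) = 0.0048/(107×10.4) = 4.313×10^-6 K/W
R_outer film = 1/(h_o·A) = 1/(11.9×10.4) = 0.00808 K/W
Sum of known resistances R_other = 0.0232 K/W
Total R = ΔT/Q = 231/2930 = 0.07884 K/W
R_vermiculite fill = R_total − R_other = 0.05563 K/W
k = L/(R·A) = 0.04/(0.05563×10.4)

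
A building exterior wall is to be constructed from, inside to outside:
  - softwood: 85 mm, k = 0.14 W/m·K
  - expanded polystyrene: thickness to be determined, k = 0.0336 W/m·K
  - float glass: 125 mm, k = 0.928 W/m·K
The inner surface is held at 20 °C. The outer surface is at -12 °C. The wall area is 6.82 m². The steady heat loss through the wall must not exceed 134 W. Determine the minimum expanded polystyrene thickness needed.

L ≈ 29.8 mm

Thermal resistances in series:
R_softwood = L/(kA) = 0.085/(0.14×6.82) = 0.08902 K/W
R_float glass = L/(kA) = 0.125/(0.928×6.82) = 0.01975 K/W
Sum of the known resistances R_other = 0.1088 K/W
Required total resistance R_tot = ΔT/Q_allow = 32/134 = 0.2388 K/W
R_expanded polystyrene = R_tot − R_other = 0.13 K/W
L = R·k·A = 0.13×0.0336×6.82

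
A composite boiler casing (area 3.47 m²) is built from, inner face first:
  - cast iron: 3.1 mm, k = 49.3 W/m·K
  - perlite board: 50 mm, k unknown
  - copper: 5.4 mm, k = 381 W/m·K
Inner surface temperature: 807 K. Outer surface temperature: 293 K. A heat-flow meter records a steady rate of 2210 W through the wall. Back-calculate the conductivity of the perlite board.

Thermal resistances in series:
R_cast iron = L/(kA) = 0.0031/(49.3×3.47) = 1.812×10^-5 K/W
R_copper = L/(kA) = 0.0054/(381×3.47) = 4.085×10^-6 K/W
Sum of known resistances R_other = 2.221×10^-5 K/W
Total R = ΔT/Q = 514/2210 = 0.2326 K/W
R_perlite board = R_total − R_other = 0.2326 K/W
k = L/(R·A) = 0.05/(0.2326×3.47)

k ≈ 0.062 W/(m·K)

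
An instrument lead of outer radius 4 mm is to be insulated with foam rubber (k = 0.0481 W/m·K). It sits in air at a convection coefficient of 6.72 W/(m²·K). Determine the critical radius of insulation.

r_cr ≈ 7.16 mm

For a cylinder r_cr = k/h = 0.0481/6.72
r_cr = 7.16 mm; since the bare radius (4 mm) is below r_cr, adding a thin layer of insulation will *increase* heat loss.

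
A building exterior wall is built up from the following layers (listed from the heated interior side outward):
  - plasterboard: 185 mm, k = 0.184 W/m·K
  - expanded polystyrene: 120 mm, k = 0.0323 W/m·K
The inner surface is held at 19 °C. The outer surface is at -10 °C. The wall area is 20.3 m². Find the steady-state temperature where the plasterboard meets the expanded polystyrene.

Thermal resistances in series:
R_plasterboard = L/(kA) = 0.185/(0.184×20.3) = 0.04953 K/W
R_expanded polystyrene = L/(kA) = 0.12/(0.0323×20.3) = 0.183 K/W
R_total = 0.2325 K/W;  Q = ΔT/R_total = 29/0.2325 = 124.7 W
T_interface = T_inner − Q·ΣR(inner→interface) = 19 − 125×0.04953

T ≈ 12.8 °C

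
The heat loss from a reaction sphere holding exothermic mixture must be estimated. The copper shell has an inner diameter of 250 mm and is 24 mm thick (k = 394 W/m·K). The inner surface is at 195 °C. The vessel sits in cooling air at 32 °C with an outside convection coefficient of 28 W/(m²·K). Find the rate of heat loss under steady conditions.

Q ≈ 1270 W

Each spherical layer contributes R = (1/r_i − 1/r_o)/(4πk):
R_copper shell = (1/0.125 − 1/0.149)/(4π×394) = 2.603×10^-4 K/W
R_outer film = 1/(h·4πr_o²) = 1/(28×4π×0.149²) = 0.128 K/W
R_total = 0.1283 K/W
Q = ΔT/R_total = 163/0.1283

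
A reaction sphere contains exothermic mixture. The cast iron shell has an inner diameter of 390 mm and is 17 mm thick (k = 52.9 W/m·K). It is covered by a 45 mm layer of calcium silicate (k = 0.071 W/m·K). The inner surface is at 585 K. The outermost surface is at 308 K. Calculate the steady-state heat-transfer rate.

Q ≈ 299 W

For a spherical shell R = (1/r₁ − 1/r₂)/(4πk); film R = 1/(h·4πr²). In series:
R_cast iron shell = (1/0.195 − 1/0.212)/(4π×52.9) = 6.186×10^-4 K/W
R_calcium silicate = (1/0.212 − 1/0.257)/(4π×0.071) = 0.9257 K/W
R_total = 0.9263 K/W
Q = ΔT/R_total = 277/0.9263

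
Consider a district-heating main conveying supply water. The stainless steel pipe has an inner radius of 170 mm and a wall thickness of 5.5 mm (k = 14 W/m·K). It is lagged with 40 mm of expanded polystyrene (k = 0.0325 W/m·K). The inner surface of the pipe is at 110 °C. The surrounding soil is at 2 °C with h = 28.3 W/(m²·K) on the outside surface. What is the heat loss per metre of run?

q′ ≈ 105 W/m

Per-layer cylindrical resistances, series-summed:
R_stainless steel pipe wall = ln(175.5/170)/(2π×14×1) = 3.62×10^-4 K/W
R_expanded polystyrene = ln(215.5/175.5)/(2π×0.0325×1) = 1.005 K/W
R_outer film = 1/(h_o·2πr_oL) = 1/(28.3×2π×0.2155×1) = 0.0261 K/W
R_total = 1.032 K/W
Q = ΔT/R_total = 108/1.032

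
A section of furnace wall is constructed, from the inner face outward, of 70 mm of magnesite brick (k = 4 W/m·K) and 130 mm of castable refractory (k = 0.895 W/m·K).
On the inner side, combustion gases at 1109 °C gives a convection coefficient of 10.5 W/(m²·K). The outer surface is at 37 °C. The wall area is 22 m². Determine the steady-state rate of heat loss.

Series thermal resistances:
R_inner film = 1/(h_i·A) = 1/(10.5×22) = 0.004329 K/W
R_magnesite brick = L/(kA) = 0.07/(4×22) = 7.955×10^-4 K/W
R_castable refractory = L/(kA) = 0.13/(0.895×22) = 0.006602 K/W
R_total = 0.01173 K/W
Q = ΔT / R_total = 1072 / 0.01173

Q ≈ 91400 W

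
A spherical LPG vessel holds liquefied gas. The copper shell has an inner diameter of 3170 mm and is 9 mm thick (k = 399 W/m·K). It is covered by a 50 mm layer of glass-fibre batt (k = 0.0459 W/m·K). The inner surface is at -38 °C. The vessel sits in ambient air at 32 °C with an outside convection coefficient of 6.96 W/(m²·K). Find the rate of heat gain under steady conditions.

Spherical conduction: R = (1/r_in − 1/r_out)/(4πk) per layer; series-sum.
R_copper shell = (1/1.585 − 1/1.594)/(4π×399) = 7.105×10^-7 K/W
R_glass-fibre batt = (1/1.594 − 1/1.644)/(4π×0.0459) = 0.03308 K/W
R_outer film = 1/(h·4πr_o²) = 1/(6.96×4π×1.644²) = 0.00423 K/W
R_total = 0.03731 K/W
Q = ΔT/R_total = 70/0.03731

Q ≈ 1880 W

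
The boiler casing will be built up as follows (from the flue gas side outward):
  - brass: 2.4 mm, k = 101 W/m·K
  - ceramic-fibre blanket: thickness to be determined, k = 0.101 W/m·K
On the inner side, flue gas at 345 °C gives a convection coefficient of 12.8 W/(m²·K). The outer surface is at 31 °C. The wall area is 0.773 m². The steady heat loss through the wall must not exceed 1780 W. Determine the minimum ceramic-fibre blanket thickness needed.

Model the wall as resistances in series:
R_inner film = 1/(h_i·A) = 1/(12.8×0.773) = 0.1011 K/W
R_brass = L/(kA) = 0.0024/(101×0.773) = 3.074×10^-5 K/W
Sum of the known resistances R_other = 0.1011 K/W
Required total resistance R_tot = ΔT/Q_allow = 314/1780 = 0.1764 K/W
R_ceramic-fibre blanket = R_tot − R_other = 0.07531 K/W
L = R·k·A = 0.07531×0.101×0.773

L ≈ 5.88 mm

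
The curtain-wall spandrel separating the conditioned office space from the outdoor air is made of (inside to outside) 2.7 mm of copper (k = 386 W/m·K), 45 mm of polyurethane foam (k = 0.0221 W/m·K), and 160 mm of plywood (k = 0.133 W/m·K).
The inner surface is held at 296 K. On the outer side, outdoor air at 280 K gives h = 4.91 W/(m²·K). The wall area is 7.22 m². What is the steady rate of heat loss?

Q ≈ 33.6 W

Series thermal resistances:
R_copper = L/(kA) = 0.0027/(386×7.22) = 9.688×10^-7 K/W
R_polyurethane foam = L/(kA) = 0.045/(0.0221×7.22) = 0.282 K/W
R_plywood = L/(kA) = 0.16/(0.133×7.22) = 0.1666 K/W
R_outer film = 1/(h_o·A) = 1/(4.91×7.22) = 0.02821 K/W
R_total = 0.4769 K/W
Q = ΔT / R_total = 16 / 0.4769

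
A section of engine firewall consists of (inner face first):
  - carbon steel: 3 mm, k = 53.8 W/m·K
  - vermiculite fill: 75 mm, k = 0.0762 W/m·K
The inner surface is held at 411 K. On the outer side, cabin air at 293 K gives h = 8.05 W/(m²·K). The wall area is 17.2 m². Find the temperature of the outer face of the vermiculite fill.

T ≈ 306 K

Treating each layer as a thermal resistance in series:
R_carbon steel = L/(kA) = 0.003/(53.8×17.2) = 3.242×10^-6 K/W
R_vermiculite fill = L/(kA) = 0.075/(0.0762×17.2) = 0.05722 K/W
R_outer film = 1/(h_o·A) = 1/(8.05×17.2) = 0.007222 K/W
R_total = 0.06445 K/W;  Q = ΔT/R_total = 118/0.06445 = 1831 W
T_interface = T_inner − Q·ΣR(inner→interface) = 411 − 1830×0.05723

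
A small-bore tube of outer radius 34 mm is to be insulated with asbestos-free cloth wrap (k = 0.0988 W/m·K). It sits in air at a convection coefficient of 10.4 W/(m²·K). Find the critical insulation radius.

For a cylinder r_cr = k/h = 0.0988/10.4
r_cr = 9.5 mm; since the bare radius (34 mm) is above r_cr, any added insulation will reduce heat loss.

r_cr ≈ 9.5 mm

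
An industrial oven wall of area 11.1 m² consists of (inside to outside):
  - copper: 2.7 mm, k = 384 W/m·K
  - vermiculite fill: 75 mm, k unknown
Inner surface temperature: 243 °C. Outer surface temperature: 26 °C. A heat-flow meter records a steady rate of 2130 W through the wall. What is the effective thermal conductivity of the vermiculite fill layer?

Model the wall as resistances in series:
R_copper = L/(kA) = 0.0027/(384×11.1) = 6.334×10^-7 K/W
Sum of known resistances R_other = 6.334×10^-7 K/W
Total R = ΔT/Q = 217/2130 = 0.1019 K/W
R_vermiculite fill = R_total − R_other = 0.1019 K/W
k = L/(R·A) = 0.075/(0.1019×11.1)

k ≈ 0.0663 W/(m·K)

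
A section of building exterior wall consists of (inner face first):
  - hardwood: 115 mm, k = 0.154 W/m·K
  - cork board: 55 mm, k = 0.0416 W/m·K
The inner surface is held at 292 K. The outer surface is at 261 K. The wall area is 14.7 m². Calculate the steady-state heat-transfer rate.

Q ≈ 220 W

Using the resistance-network approach (series):
R_hardwood = L/(kA) = 0.115/(0.154×14.7) = 0.0508 K/W
R_cork board = L/(kA) = 0.055/(0.0416×14.7) = 0.08994 K/W
R_total = 0.1407 K/W
Q = ΔT / R_total = 31 / 0.1407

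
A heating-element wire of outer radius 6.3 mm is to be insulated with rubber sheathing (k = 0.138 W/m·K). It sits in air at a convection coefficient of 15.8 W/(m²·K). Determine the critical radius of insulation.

For a cylinder r_cr = k/h = 0.138/15.8
r_cr = 8.73 mm; since the bare radius (6.3 mm) is below r_cr, adding a thin layer of insulation will *increase* heat loss.

r_cr ≈ 8.73 mm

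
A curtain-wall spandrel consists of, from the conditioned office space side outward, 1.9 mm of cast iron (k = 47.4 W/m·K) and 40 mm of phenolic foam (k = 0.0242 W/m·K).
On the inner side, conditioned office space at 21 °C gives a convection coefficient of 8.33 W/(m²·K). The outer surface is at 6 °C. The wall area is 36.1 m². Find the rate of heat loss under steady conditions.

Model the wall as resistances in series:
R_inner film = 1/(h_i·A) = 1/(8.33×36.1) = 0.003325 K/W
R_cast iron = L/(kA) = 0.0019/(47.4×36.1) = 1.11×10^-6 K/W
R_phenolic foam = L/(kA) = 0.04/(0.0242×36.1) = 0.04579 K/W
R_total = 0.04911 K/W
Q = ΔT / R_total = 15 / 0.04911

Q ≈ 305 W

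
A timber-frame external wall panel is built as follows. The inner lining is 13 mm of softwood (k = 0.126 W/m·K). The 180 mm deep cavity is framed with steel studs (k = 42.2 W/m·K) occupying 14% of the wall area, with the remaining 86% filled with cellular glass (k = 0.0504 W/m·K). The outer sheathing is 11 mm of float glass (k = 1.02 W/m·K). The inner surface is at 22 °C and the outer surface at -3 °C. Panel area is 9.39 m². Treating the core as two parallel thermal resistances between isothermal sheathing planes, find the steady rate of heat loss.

Q ≈ 1630 W

Sheathing layers in series; stud and cavity paths in parallel between them.
R_inner = 0.013/(0.126×9.39) = 0.01099 K/W
R_stud  = 0.18/(42.2×0.14×9.39) = 0.003245 K/W
R_cav   = 0.18/(0.0504×0.86×9.39) = 0.4423 K/W
1/R_core = 1/R_stud + 1/R_cav → R_core = 0.003221 K/W
R_outer = 0.011/(1.02×9.39) = 0.001148 K/W
R_total = 0.01536 K/W
Q = ΔT/R_total = 25/0.01536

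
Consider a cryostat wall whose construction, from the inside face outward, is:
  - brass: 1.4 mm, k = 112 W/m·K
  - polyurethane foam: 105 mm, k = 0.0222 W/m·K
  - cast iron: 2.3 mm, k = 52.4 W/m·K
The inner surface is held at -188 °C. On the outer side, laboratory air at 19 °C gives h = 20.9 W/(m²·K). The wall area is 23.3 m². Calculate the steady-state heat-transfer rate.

Q ≈ 1010 W

Treating each layer as a thermal resistance in series:
R_brass = L/(kA) = 0.0014/(112×23.3) = 5.365×10^-7 K/W
R_polyurethane foam = L/(kA) = 0.105/(0.0222×23.3) = 0.203 K/W
R_cast iron = L/(kA) = 0.0023/(52.4×23.3) = 1.884×10^-6 K/W
R_outer film = 1/(h_o·A) = 1/(20.9×23.3) = 0.002054 K/W
R_total = 0.205 K/W
Q = ΔT / R_total = 207 / 0.205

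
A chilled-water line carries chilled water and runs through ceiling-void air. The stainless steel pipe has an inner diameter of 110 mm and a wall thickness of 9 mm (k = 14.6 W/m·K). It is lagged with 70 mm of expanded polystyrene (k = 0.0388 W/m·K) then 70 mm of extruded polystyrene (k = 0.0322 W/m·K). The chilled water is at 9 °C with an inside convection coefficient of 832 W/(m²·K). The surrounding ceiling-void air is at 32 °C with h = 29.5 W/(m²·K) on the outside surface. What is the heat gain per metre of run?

Per-layer cylindrical resistances, series-summed:
R_inner film = 1/(h_i·2πr₁L) = 1/(832×2π×0.055×1) = 0.003478 K/W
R_stainless steel pipe wall = ln(64/55)/(2π×14.6×1) = 0.001652 K/W
R_expanded polystyrene = ln(134/64)/(2π×0.0388×1) = 3.031 K/W
R_extruded polystyrene = ln(204/134)/(2π×0.0322×1) = 2.077 K/W
R_outer film = 1/(h_o·2πr_oL) = 1/(29.5×2π×0.204×1) = 0.02645 K/W
R_total = 5.14 K/W
Q = ΔT/R_total = 23/5.14

q′ ≈ 4.47 W/m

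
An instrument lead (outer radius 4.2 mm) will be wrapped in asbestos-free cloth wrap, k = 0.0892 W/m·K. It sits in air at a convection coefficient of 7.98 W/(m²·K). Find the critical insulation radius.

r_cr ≈ 11.2 mm

For a cylinder r_cr = k/h = 0.0892/7.98
r_cr = 11.2 mm; since the bare radius (4.2 mm) is below r_cr, adding a thin layer of insulation will *increase* heat loss.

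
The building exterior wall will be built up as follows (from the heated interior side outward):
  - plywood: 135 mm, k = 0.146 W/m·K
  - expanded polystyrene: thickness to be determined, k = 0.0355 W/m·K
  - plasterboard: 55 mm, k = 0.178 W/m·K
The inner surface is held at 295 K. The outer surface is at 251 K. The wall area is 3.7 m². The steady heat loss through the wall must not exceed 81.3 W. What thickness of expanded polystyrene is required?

Using the resistance-network approach (series):
R_plywood = L/(kA) = 0.135/(0.146×3.7) = 0.2499 K/W
R_plasterboard = L/(kA) = 0.055/(0.178×3.7) = 0.08351 K/W
Sum of the known resistances R_other = 0.3334 K/W
Required total resistance R_tot = ΔT/Q_allow = 44/81.3 = 0.5412 K/W
R_expanded polystyrene = R_tot − R_other = 0.2078 K/W
L = R·k·A = 0.2078×0.0355×3.7

L ≈ 27.3 mm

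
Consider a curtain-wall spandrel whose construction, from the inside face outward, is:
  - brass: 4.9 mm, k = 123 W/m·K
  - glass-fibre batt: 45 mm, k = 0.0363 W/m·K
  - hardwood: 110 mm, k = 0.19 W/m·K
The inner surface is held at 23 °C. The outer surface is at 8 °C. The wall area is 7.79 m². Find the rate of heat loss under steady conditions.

Thermal resistances in series:
R_brass = L/(kA) = 0.0049/(123×7.79) = 5.114×10^-6 K/W
R_glass-fibre batt = L/(kA) = 0.045/(0.0363×7.79) = 0.1591 K/W
R_hardwood = L/(kA) = 0.11/(0.19×7.79) = 0.07432 K/W
R_total = 0.2335 K/W
Q = ΔT / R_total = 15 / 0.2335

Q ≈ 64.3 W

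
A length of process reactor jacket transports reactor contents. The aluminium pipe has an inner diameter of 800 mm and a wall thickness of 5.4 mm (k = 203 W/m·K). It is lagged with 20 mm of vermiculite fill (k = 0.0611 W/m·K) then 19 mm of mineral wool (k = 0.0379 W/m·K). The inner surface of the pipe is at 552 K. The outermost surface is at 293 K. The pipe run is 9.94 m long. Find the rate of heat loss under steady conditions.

Radial resistances (cylindrical: R_cond = ln(r_o/r_i)/(2πkL), R_conv = 1/(h·2πrL)):
R_aluminium pipe wall = ln(405.4/400)/(2π×203×9.94) = 1.058×10^-6 K/W
R_vermiculite fill = ln(425.4/405.4)/(2π×0.0611×9.94) = 0.01262 K/W
R_mineral wool = ln(444.4/425.4)/(2π×0.0379×9.94) = 0.01846 K/W
R_total = 0.03108 K/W
Q = ΔT/R_total = 259/0.03108

Q ≈ 8330 W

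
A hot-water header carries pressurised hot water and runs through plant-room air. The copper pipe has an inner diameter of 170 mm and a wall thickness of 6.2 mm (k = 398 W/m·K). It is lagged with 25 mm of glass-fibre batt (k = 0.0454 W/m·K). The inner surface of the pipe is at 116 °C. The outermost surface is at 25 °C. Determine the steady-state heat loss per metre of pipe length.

q′ ≈ 107 W/m

Treating each annulus and film as a series resistance:
R_copper pipe wall = ln(91.2/85)/(2π×398×1) = 2.815×10^-5 K/W
R_glass-fibre batt = ln(116.2/91.2)/(2π×0.0454×1) = 0.8493 K/W
R_total = 0.8493 K/W
Q = ΔT/R_total = 91/0.8493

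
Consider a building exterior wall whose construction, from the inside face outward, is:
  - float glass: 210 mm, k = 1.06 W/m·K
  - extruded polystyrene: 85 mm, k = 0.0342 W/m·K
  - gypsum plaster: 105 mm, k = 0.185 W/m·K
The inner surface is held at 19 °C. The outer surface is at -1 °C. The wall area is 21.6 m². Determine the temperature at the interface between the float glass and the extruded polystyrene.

T ≈ 17.8 °C

Series thermal resistances:
R_float glass = L/(kA) = 0.21/(1.06×21.6) = 0.009172 K/W
R_extruded polystyrene = L/(kA) = 0.085/(0.0342×21.6) = 0.1151 K/W
R_gypsum plaster = L/(kA) = 0.105/(0.185×21.6) = 0.02628 K/W
R_total = 0.1505 K/W;  Q = ΔT/R_total = 20/0.1505 = 132.9 W
T_interface = T_inner − Q·ΣR(inner→interface) = 19 − 133×0.009172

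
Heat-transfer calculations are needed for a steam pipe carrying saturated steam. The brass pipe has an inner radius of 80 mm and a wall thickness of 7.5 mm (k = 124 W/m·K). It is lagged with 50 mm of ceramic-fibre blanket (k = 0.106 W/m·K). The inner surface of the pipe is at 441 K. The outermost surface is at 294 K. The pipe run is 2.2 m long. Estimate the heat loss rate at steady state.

For a radial system each layer contributes R = ln(r_out/r_in)/(2πkL); films add R = 1/(hA).
R_brass pipe wall = ln(87.5/80)/(2π×124×2.2) = 5.228×10^-5 K/W
R_ceramic-fibre blanket = ln(137.5/87.5)/(2π×0.106×2.2) = 0.3085 K/W
R_total = 0.3085 K/W
Q = ΔT/R_total = 147/0.3085

Q ≈ 476 W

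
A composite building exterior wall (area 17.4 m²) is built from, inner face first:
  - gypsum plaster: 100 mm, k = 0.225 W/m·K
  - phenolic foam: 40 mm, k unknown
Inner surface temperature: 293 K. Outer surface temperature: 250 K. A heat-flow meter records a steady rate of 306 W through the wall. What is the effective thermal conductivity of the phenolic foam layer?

Series thermal resistances:
R_gypsum plaster = L/(kA) = 0.1/(0.225×17.4) = 0.02554 K/W
Sum of known resistances R_other = 0.02554 K/W
Total R = ΔT/Q = 43/306 = 0.1405 K/W
R_phenolic foam = R_total − R_other = 0.115 K/W
k = L/(R·A) = 0.04/(0.115×17.4)

k ≈ 0.02 W/(m·K)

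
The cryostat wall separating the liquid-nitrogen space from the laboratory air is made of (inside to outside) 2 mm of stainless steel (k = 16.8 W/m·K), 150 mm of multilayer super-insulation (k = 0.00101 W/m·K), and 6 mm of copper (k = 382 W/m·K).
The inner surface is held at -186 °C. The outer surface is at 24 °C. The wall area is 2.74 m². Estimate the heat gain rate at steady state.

Q ≈ 3.87 W

Thermal resistances in series:
R_stainless steel = L/(kA) = 0.002/(16.8×2.74) = 4.345×10^-5 K/W
R_multilayer super-insulation = L/(kA) = 0.15/(0.00101×2.74) = 54.2 K/W
R_copper = L/(kA) = 0.006/(382×2.74) = 5.732×10^-6 K/W
R_total = 54.2 K/W
Q = ΔT / R_total = 210 / 54.2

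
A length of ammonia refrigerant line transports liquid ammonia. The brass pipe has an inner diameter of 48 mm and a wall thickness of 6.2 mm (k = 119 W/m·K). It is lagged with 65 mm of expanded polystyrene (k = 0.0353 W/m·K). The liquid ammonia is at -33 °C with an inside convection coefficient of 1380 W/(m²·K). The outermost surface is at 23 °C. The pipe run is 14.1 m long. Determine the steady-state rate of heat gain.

Q ≈ 152 W

Cylindrical conduction, so R = ln(r₂/r₁)/(2πkL) per layer, in series:
R_inner film = 1/(h_i·2πr₁L) = 1/(1380×2π×0.024×14.1) = 3.408×10^-4 K/W
R_brass pipe wall = ln(30.2/24)/(2π×119×14.1) = 2.18×10^-5 K/W
R_expanded polystyrene = ln(95.2/30.2)/(2π×0.0353×14.1) = 0.3671 K/W
R_total = 0.3675 K/W
Q = ΔT/R_total = 56/0.3675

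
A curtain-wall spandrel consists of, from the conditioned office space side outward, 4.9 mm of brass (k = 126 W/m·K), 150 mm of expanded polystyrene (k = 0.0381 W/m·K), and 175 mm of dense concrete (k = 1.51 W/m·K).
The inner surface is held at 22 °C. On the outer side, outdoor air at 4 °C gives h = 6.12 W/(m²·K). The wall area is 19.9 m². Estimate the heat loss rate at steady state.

Q ≈ 85 W

Series thermal resistances:
R_brass = L/(kA) = 0.0049/(126×19.9) = 1.954×10^-6 K/W
R_expanded polystyrene = L/(kA) = 0.15/(0.0381×19.9) = 0.1978 K/W
R_dense concrete = L/(kA) = 0.175/(1.51×19.9) = 0.005824 K/W
R_outer film = 1/(h_o·A) = 1/(6.12×19.9) = 0.008211 K/W
R_total = 0.2119 K/W
Q = ΔT / R_total = 18 / 0.2119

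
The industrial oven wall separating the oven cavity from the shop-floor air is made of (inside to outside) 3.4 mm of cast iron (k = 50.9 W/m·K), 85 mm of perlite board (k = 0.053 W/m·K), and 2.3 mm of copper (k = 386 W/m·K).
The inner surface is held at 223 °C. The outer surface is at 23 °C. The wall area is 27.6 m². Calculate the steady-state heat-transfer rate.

Q ≈ 3440 W

Treating each layer as a thermal resistance in series:
R_cast iron = L/(kA) = 0.0034/(50.9×27.6) = 2.42×10^-6 K/W
R_perlite board = L/(kA) = 0.085/(0.053×27.6) = 0.05811 K/W
R_copper = L/(kA) = 0.0023/(386×27.6) = 2.159×10^-7 K/W
R_total = 0.05811 K/W
Q = ΔT / R_total = 200 / 0.05811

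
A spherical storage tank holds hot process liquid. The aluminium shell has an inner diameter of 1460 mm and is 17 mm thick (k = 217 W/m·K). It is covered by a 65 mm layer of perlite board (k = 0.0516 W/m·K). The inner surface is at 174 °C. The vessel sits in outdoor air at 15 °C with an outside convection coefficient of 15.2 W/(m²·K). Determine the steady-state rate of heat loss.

Spherical conduction: R = (1/r_in − 1/r_out)/(4πk) per layer; series-sum.
R_aluminium shell = (1/0.73 − 1/0.747)/(4π×217) = 1.143×10^-5 K/W
R_perlite board = (1/0.747 − 1/0.812)/(4π×0.0516) = 0.1653 K/W
R_outer film = 1/(h·4πr_o²) = 1/(15.2×4π×0.812²) = 0.00794 K/W
R_total = 0.1732 K/W
Q = ΔT/R_total = 159/0.1732

Q ≈ 918 W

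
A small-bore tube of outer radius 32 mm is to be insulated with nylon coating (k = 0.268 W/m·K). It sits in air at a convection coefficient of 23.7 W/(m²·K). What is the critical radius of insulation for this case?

For a cylinder r_cr = k/h = 0.268/23.7
r_cr = 11.3 mm; since the bare radius (32 mm) is above r_cr, any added insulation will reduce heat loss.

r_cr ≈ 11.3 mm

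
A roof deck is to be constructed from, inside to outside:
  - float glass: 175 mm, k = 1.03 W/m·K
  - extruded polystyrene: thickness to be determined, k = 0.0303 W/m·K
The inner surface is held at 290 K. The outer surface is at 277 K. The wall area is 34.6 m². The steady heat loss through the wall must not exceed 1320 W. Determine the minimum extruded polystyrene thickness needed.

Model the wall as resistances in series:
R_float glass = L/(kA) = 0.175/(1.03×34.6) = 0.00491 K/W
Sum of the known resistances R_other = 0.00491 K/W
Required total resistance R_tot = ΔT/Q_allow = 13/1320 = 0.009848 K/W
R_extruded polystyrene = R_tot − R_other = 0.004938 K/W
L = R·k·A = 0.004938×0.0303×34.6

L ≈ 5.18 mm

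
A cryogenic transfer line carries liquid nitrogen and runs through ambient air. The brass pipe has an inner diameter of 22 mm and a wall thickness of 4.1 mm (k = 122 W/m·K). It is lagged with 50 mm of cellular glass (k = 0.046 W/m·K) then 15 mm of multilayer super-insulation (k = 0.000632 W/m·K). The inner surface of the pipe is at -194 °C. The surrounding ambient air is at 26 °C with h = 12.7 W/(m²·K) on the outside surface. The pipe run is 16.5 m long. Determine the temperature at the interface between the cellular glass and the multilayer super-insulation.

Radial resistances (cylindrical: R_cond = ln(r_o/r_i)/(2πkL), R_conv = 1/(h·2πrL)):
R_brass pipe wall = ln(15.1/11)/(2π×122×16.5) = 2.505×10^-5 K/W
R_cellular glass = ln(65.1/15.1)/(2π×0.046×16.5) = 0.3064 K/W
R_multilayer super-insulation = ln(80.1/65.1)/(2π×0.000632×16.5) = 3.165 K/W
R_outer film = 1/(h_o·2πr_oL) = 1/(12.7×2π×0.0801×16.5) = 0.009482 K/W
R_total = 3.481 K/W
Q = ΔT/R_total = 220/3.481
Q = 63.2 W
T_interface = T_inner + Q·ΣR(inner→interface) = -194 + 63.2×0.3064

T ≈ -175 °C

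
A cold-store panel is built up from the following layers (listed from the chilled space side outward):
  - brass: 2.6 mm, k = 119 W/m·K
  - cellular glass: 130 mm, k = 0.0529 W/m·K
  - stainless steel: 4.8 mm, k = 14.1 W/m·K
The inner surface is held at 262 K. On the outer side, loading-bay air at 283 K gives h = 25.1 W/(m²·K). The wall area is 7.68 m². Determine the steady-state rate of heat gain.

Q ≈ 64.6 W

Treating each layer as a thermal resistance in series:
R_brass = L/(kA) = 0.0026/(119×7.68) = 2.845×10^-6 K/W
R_cellular glass = L/(kA) = 0.13/(0.0529×7.68) = 0.32 K/W
R_stainless steel = L/(kA) = 0.0048/(14.1×7.68) = 4.433×10^-5 K/W
R_outer film = 1/(h_o·A) = 1/(25.1×7.68) = 0.005188 K/W
R_total = 0.3252 K/W
Q = ΔT / R_total = 21 / 0.3252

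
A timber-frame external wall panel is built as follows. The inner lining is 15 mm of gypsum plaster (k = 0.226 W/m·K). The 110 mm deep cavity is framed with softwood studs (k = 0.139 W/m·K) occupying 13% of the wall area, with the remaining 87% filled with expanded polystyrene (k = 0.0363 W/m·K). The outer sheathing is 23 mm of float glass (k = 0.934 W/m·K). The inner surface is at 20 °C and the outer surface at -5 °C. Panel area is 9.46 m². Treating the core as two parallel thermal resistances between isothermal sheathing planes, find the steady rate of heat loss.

Q ≈ 103 W

Sheathing layers in series; stud and cavity paths in parallel between them.
R_inner = 0.015/(0.226×9.46) = 0.007016 K/W
R_stud  = 0.11/(0.139×0.13×9.46) = 0.6435 K/W
R_cav   = 0.11/(0.0363×0.87×9.46) = 0.3682 K/W
1/R_core = 1/R_stud + 1/R_cav → R_core = 0.2342 K/W
R_outer = 0.023/(0.934×9.46) = 0.002603 K/W
R_total = 0.2438 K/W
Q = ΔT/R_total = 25/0.2438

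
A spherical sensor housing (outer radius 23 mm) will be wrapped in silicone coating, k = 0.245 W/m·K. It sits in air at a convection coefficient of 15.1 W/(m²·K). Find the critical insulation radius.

For a sphere r_cr = 2k/h = 2×0.245/15.1
r_cr = 32.5 mm; since the bare radius (23 mm) is below r_cr, adding a thin layer of insulation will *increase* heat loss.

r_cr ≈ 32.5 mm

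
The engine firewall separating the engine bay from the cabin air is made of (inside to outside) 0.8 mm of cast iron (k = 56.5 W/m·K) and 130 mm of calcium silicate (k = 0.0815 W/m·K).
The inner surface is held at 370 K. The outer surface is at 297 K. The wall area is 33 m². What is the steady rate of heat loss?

Series thermal resistances:
R_cast iron = L/(kA) = 0.0008/(56.5×33) = 4.291×10^-7 K/W
R_calcium silicate = L/(kA) = 0.13/(0.0815×33) = 0.04834 K/W
R_total = 0.04834 K/W
Q = ΔT / R_total = 73 / 0.04834

Q ≈ 1510 W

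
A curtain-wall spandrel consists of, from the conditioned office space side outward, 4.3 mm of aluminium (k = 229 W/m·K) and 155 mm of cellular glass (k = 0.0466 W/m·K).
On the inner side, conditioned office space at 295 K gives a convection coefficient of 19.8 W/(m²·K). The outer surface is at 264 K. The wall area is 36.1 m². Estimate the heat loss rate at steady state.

Q ≈ 331 W

Model the wall as resistances in series:
R_inner film = 1/(h_i·A) = 1/(19.8×36.1) = 0.001399 K/W
R_aluminium = L/(kA) = 0.0043/(229×36.1) = 5.201×10^-7 K/W
R_cellular glass = L/(kA) = 0.155/(0.0466×36.1) = 0.09214 K/W
R_total = 0.09354 K/W
Q = ΔT / R_total = 31 / 0.09354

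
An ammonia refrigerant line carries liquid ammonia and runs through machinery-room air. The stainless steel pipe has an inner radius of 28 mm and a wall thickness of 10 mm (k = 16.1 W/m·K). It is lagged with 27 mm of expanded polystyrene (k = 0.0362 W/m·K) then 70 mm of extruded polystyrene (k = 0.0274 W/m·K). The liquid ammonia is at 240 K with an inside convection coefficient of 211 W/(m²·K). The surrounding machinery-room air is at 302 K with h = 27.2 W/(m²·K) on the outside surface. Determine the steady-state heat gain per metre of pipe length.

Radial resistances (cylindrical: R_cond = ln(r_o/r_i)/(2πkL), R_conv = 1/(h·2πrL)):
R_inner film = 1/(h_i·2πr₁L) = 1/(211×2π×0.028×1) = 0.02694 K/W
R_stainless steel pipe wall = ln(38/28)/(2π×16.1×1) = 0.003019 K/W
R_expanded polystyrene = ln(65/38)/(2π×0.0362×1) = 2.36 K/W
R_extruded polystyrene = ln(135/65)/(2π×0.0274×1) = 4.245 K/W
R_outer film = 1/(h_o·2πr_oL) = 1/(27.2×2π×0.135×1) = 0.04334 K/W
R_total = 6.679 K/W
Q = ΔT/R_total = 62/6.679

q′ ≈ 9.28 W/m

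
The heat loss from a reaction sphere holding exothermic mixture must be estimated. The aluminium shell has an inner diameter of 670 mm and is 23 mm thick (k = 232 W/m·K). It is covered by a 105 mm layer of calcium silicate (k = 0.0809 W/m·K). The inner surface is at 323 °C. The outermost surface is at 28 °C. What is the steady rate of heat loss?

Q ≈ 473 W

For a spherical shell R = (1/r₁ − 1/r₂)/(4πk); film R = 1/(h·4πr²). In series:
R_aluminium shell = (1/0.335 − 1/0.358)/(4π×232) = 6.578×10^-5 K/W
R_calcium silicate = (1/0.358 − 1/0.463)/(4π×0.0809) = 0.6231 K/W
R_total = 0.6232 K/W
Q = ΔT/R_total = 295/0.6232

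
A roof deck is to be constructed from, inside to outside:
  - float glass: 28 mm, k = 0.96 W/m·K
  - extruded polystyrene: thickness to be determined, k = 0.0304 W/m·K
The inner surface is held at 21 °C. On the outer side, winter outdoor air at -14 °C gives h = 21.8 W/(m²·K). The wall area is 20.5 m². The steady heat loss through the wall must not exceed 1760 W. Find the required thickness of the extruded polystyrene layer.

Thermal resistances in series:
R_float glass = L/(kA) = 0.028/(0.96×20.5) = 0.001423 K/W
R_outer film = 1/(h_o·A) = 1/(21.8×20.5) = 0.002238 K/W
Sum of the known resistances R_other = 0.00366 K/W
Required total resistance R_tot = ΔT/Q_allow = 35/1760 = 0.01989 K/W
R_extruded polystyrene = R_tot − R_other = 0.01623 K/W
L = R·k·A = 0.01623×0.0304×20.5

L ≈ 10.1 mm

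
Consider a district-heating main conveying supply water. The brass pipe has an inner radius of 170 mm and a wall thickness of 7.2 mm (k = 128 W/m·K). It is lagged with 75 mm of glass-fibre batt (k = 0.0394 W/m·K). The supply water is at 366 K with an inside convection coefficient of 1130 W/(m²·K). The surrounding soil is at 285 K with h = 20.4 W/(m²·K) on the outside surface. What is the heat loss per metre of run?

Per-layer cylindrical resistances, series-summed:
R_inner film = 1/(h_i·2πr₁L) = 1/(1130×2π×0.17×1) = 8.285×10^-4 K/W
R_brass pipe wall = ln(177.2/170)/(2π×128×1) = 5.158×10^-5 K/W
R_glass-fibre batt = ln(252.2/177.2)/(2π×0.0394×1) = 1.426 K/W
R_outer film = 1/(h_o·2πr_oL) = 1/(20.4×2π×0.2522×1) = 0.03093 K/W
R_total = 1.458 K/W
Q = ΔT/R_total = 81/1.458

q′ ≈ 55.6 W/m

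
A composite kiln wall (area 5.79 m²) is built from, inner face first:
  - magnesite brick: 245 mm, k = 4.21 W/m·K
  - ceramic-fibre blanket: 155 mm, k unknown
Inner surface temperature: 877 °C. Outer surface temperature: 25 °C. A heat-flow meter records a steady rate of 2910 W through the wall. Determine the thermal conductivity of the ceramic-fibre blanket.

Treating each layer as a thermal resistance in series:
R_magnesite brick = L/(kA) = 0.245/(4.21×5.79) = 0.01005 K/W
Sum of known resistances R_other = 0.01005 K/W
Total R = ΔT/Q = 852/2910 = 0.2928 K/W
R_ceramic-fibre blanket = R_total − R_other = 0.2827 K/W
k = L/(R·A) = 0.155/(0.2827×5.79)

k ≈ 0.0947 W/(m·K)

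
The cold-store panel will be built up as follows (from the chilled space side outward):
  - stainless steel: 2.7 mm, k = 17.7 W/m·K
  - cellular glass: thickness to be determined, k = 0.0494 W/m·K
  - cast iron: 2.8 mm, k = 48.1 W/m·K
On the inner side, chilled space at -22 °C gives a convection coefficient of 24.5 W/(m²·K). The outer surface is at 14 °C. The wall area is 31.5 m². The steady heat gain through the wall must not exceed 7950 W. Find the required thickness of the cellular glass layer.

L ≈ 5.02 mm

Using the resistance-network approach (series):
R_inner film = 1/(h_i·A) = 1/(24.5×31.5) = 0.001296 K/W
R_stainless steel = L/(kA) = 0.0027/(17.7×31.5) = 4.843×10^-6 K/W
R_cast iron = L/(kA) = 0.0028/(48.1×31.5) = 1.848×10^-6 K/W
Sum of the known resistances R_other = 0.001302 K/W
Required total resistance R_tot = ΔT/Q_allow = 36/7950 = 0.004528 K/W
R_cellular glass = R_tot − R_other = 0.003226 K/W
L = R·k·A = 0.003226×0.0494×31.5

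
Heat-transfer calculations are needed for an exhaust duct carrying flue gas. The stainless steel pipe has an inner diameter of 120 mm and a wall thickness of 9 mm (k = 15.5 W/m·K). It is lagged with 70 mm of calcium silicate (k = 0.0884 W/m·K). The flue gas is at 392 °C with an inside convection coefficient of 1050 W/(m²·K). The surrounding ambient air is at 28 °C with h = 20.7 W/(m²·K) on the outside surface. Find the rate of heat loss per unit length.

Radial resistances (cylindrical: R_cond = ln(r_o/r_i)/(2πkL), R_conv = 1/(h·2πrL)):
R_inner film = 1/(h_i·2πr₁L) = 1/(1050×2π×0.06×1) = 0.002526 K/W
R_stainless steel pipe wall = ln(69/60)/(2π×15.5×1) = 0.001435 K/W
R_calcium silicate = ln(139/69)/(2π×0.0884×1) = 1.261 K/W
R_outer film = 1/(h_o·2πr_oL) = 1/(20.7×2π×0.139×1) = 0.05531 K/W
R_total = 1.32 K/W
Q = ΔT/R_total = 364/1.32

q′ ≈ 276 W/m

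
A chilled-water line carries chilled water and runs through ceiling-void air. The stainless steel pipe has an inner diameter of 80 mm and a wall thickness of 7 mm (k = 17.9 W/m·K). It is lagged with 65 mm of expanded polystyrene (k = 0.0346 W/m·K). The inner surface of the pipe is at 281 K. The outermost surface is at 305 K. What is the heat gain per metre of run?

Treating each annulus and film as a series resistance:
R_stainless steel pipe wall = ln(47/40)/(2π×17.9×1) = 0.001434 K/W
R_expanded polystyrene = ln(112/47)/(2π×0.0346×1) = 3.994 K/W
R_total = 3.996 K/W
Q = ΔT/R_total = 24/3.996

q′ ≈ 6.01 W/m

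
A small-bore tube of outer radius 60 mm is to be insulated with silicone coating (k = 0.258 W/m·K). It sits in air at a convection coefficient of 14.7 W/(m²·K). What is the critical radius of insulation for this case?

For a cylinder r_cr = k/h = 0.258/14.7
r_cr = 17.6 mm; since the bare radius (60 mm) is above r_cr, any added insulation will reduce heat loss.

r_cr ≈ 17.6 mm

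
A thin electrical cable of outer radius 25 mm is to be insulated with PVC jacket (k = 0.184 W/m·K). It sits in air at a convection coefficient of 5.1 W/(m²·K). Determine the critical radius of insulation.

For a cylinder r_cr = k/h = 0.184/5.1
r_cr = 36.1 mm; since the bare radius (25 mm) is below r_cr, adding a thin layer of insulation will *increase* heat loss.

r_cr ≈ 36.1 mm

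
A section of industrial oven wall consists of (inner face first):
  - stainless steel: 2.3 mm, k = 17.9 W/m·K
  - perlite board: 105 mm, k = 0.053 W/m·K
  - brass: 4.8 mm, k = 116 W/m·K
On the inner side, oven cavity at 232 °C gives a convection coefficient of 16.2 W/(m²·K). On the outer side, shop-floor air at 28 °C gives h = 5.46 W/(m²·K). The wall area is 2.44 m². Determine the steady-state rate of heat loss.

Thermal resistances in series:
R_inner film = 1/(h_i·A) = 1/(16.2×2.44) = 0.0253 K/W
R_stainless steel = L/(kA) = 0.0023/(17.9×2.44) = 5.266×10^-5 K/W
R_perlite board = L/(kA) = 0.105/(0.053×2.44) = 0.8119 K/W
R_brass = L/(kA) = 0.0048/(116×2.44) = 1.696×10^-5 K/W
R_outer film = 1/(h_o·A) = 1/(5.46×2.44) = 0.07506 K/W
R_total = 0.9124 K/W
Q = ΔT / R_total = 204 / 0.9124

Q ≈ 224 W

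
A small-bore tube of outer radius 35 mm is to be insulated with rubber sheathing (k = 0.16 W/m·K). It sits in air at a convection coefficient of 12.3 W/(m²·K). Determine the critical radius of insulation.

r_cr ≈ 13 mm

For a cylinder r_cr = k/h = 0.16/12.3
r_cr = 13 mm; since the bare radius (35 mm) is above r_cr, any added insulation will reduce heat loss.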